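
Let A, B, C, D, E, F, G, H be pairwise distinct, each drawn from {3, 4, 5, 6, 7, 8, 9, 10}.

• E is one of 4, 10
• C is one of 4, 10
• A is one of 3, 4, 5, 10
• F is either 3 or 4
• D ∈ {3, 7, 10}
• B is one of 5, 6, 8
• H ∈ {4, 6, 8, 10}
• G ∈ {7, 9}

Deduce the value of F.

Among the 8 variables, 9 fits only G (and all 8 values in {3, 4, 5, 6, 7, 8, 9, 10} must be used), so G = 9.
The 7 still-open variables together cover exactly {3, 4, 5, 6, 7, 8, 10} — 7 values for 7 variables — and 7 appears only in D's list, so D = 7.
The 2 variables C and E are confined to {4, 10}, which locks those values in; drop them from A, F, H.
So F = 3.

3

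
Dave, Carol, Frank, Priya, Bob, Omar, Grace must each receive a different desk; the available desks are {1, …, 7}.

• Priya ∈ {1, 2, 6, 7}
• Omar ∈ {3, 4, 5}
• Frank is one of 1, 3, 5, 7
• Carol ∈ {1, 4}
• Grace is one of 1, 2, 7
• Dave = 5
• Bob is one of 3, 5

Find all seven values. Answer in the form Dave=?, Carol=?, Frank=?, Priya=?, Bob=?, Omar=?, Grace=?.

Dave must be 5 (only option left). Strike 5 from Frank, Bob, Omar.
That leaves Bob = 3. Eliminate 3 elsewhere: Frank, Omar.
Omar's domain is down to {4}, so Omar = 4. So Carol can't be 4.
Carol must be 1 (only option left). Remove 1 from Frank, Priya, Grace.
Frank has just one choice, so Frank = 7. Remove 7 from Priya, Grace.
That leaves Grace = 2. So Priya can't be 2.
Priya must be 6 (only option left).

Dave=5, Carol=1, Frank=7, Priya=6, Bob=3, Omar=4, Grace=2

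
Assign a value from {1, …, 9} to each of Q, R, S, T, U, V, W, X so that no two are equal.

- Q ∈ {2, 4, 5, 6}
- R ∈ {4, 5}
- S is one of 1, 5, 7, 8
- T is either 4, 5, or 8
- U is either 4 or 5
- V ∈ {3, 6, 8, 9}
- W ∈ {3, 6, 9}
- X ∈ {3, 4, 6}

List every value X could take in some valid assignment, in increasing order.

R and U share exactly the 2 values {4, 5}; by pigeonhole those values go to them, so strike 4, 5 from Q, S, T, X.
T has just one choice, so T = 8. So S, V can't be 8.
V, W, X between them cover only {3, 6, 9} — a naked triple. Remove those values from Q.
Q has just one choice, so Q = 2.
No further eliminations apply; X can still be any of 3, 6.

3, 6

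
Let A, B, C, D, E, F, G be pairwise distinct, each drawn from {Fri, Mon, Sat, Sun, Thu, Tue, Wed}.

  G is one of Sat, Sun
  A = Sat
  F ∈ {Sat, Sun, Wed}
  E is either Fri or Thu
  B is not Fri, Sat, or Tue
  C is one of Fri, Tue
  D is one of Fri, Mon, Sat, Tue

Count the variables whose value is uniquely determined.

A has just one choice, so A = Sat. Eliminate Sat elsewhere: D, F, G.
That leaves G = Sun. So B, F can't be Sun.
That leaves F = Wed. Eliminate Wed elsewhere: B.
Determined: A=Sat, F=Wed, G=Sun. The other variables each still have more than one consistent value. That makes 3.

3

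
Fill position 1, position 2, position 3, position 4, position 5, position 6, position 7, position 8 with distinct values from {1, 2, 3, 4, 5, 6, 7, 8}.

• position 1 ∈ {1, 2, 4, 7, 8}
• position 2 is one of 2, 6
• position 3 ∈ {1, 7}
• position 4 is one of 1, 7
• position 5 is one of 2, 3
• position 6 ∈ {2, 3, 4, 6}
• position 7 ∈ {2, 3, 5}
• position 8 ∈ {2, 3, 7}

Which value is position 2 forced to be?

The 8 variables together cover exactly {1, 2, 3, 4, 5, 6, 7, 8} — 8 values for 8 variables — and 5 appears only in position 7's list, so position 7 = 5.
Among the 7 still-open variables, 8 fits only position 1 (and all 7 values in {1, 2, 3, 4, 6, 7, 8} must be used), so position 1 = 8.
The 6 still-open variables draw from only 6 values {1, 2, 3, 4, 6, 7}, so each is used; only position 6 can be 4, hence position 6 = 4.
The 5 still-open variables draw from only 5 values {1, 2, 3, 6, 7}, so each is used; only position 2 can be 6, hence position 2 = 6.

6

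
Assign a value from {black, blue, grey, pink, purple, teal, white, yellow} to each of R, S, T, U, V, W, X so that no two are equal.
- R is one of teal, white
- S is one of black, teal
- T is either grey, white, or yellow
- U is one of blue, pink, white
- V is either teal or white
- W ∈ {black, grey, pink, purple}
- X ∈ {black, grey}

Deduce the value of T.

yellow

R and V between them cover only {teal, white} — a naked pair. Remove those values from S, T, U.
S must be black (only option left). Eliminate black elsewhere: W, X.
X's domain is down to {grey}, so X = grey. Strike grey from T, W.
So T = yellow.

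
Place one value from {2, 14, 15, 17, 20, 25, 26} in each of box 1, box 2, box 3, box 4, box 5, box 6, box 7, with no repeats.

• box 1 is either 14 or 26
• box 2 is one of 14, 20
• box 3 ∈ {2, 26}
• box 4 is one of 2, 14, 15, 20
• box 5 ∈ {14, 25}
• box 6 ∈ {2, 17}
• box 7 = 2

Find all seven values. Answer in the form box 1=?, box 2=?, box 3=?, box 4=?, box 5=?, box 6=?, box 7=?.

box 7 has just one choice, so box 7 = 2. Strike 2 from box 3, box 4, box 6.
box 3 must be 26 (only option left). Eliminate 26 elsewhere: box 1.
box 6 must be 17 (only option left).
box 1 has just one choice, so box 1 = 14. Strike 14 from box 2, box 4, box 5.
That leaves box 2 = 20. So box 4 can't be 20.
That leaves box 4 = 15.
box 5 must be 25 (only option left).

box 1=14, box 2=20, box 3=26, box 4=15, box 5=25, box 6=17, box 7=2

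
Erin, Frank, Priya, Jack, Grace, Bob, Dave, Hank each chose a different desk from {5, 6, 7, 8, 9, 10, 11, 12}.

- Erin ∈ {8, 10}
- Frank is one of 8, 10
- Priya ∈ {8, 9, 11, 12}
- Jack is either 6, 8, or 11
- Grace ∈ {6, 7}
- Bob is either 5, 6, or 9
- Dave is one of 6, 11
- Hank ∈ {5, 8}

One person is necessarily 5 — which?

The 8 variables draw from only 8 values {5, 6, 7, 8, 9, 10, 11, 12}, so each is used; only Grace can be 7, hence Grace = 7.
Among the 7 still-open variables, 12 fits only Priya (and all 7 values in {5, 6, 8, 9, 10, 11, 12} must be used), so Priya = 12.
The 6 still-open variables draw from only 6 values {5, 6, 8, 9, 10, 11}, so each is used; only Bob can be 9, hence Bob = 9.
The 5 still-open variables together cover exactly {5, 6, 8, 10, 11} — 5 values for 5 variables — and 5 appears only in Hank's list, so Hank = 5.

Hank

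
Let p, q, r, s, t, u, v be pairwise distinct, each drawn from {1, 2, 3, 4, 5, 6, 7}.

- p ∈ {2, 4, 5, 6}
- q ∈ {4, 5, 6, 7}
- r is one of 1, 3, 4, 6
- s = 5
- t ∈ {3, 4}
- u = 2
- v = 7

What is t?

3

s has just one choice, so s = 5. Remove 5 from p, q.
That leaves u = 2. Strike 2 from p.
v's domain is down to {7}, so v = 7. So q can't be 7.
The 4 still-open variables draw from only 4 values {1, 3, 4, 6}, so each is used; only r can be 1, hence r = 1.
Among the 3 still-open variables, 3 fits only t (and all 3 values in {3, 4, 6} must be used), so t = 3.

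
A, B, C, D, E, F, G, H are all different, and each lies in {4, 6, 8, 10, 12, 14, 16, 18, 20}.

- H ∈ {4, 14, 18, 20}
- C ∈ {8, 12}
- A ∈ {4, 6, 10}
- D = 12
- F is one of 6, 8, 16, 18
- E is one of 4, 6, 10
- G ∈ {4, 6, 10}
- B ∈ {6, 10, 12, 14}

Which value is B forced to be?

D must be 12 (only option left). Remove 12 from B, C.
That leaves C = 8. Eliminate 8 elsewhere: F.
The 3 variables A, E, G are confined to {4, 6, 10}, which locks those values in; drop them from B, F, H.
So B = 14.

14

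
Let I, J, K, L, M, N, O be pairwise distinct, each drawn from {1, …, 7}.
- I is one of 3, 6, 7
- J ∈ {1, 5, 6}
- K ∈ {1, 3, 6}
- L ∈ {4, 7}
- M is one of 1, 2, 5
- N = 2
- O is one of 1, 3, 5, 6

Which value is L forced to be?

N has just one choice, so N = 2. Strike 2 from M.
The 6 still-open variables together cover exactly {1, 3, 4, 5, 6, 7} — 6 values for 6 variables — and 4 appears only in L's list, so L = 4.

4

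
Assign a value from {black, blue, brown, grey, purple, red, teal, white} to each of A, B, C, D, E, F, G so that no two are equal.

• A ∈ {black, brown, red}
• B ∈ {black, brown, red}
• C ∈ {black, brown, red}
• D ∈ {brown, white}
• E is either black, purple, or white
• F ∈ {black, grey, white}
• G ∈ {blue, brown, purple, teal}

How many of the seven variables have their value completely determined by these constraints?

A, B, C share exactly the 3 values {black, brown, red}; by pigeonhole those values go to them, so strike black, brown, red from D, E, F, G.
D has just one choice, so D = white. So E, F can't be white.
E must be purple (only option left). Strike purple from G.
F must be grey (only option left).
Determined: D=white, E=purple, F=grey. The other variables each still have more than one consistent value. That makes 3.

3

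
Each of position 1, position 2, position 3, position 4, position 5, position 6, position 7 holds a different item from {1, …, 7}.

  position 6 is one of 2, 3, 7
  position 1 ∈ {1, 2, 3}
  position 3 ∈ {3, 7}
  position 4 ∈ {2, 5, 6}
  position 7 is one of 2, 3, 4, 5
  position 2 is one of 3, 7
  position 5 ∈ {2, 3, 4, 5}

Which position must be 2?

The 7 variables draw from only 7 values {1, 2, 3, 4, 5, 6, 7}, so each is used; only position 1 can be 1, hence position 1 = 1.
Among the 6 still-open variables, 6 fits only position 4 (and all 6 values in {2, 3, 4, 5, 6, 7} must be used), so position 4 = 6.
The 2 variables position 2 and position 3 are confined to {3, 7}, which locks those values in; drop them from position 5, position 6, position 7.
So 2 goes to position 6.

position 6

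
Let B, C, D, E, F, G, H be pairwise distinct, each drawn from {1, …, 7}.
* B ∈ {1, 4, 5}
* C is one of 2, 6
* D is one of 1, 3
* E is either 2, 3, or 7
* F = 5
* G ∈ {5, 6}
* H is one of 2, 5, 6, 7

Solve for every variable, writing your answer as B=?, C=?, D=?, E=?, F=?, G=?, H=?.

B=4, C=2, D=1, E=3, F=5, G=6, H=7

F must be 5 (only option left). Eliminate 5 elsewhere: B, G, H.
That leaves G = 6. So C, H can't be 6.
C's domain is down to {2}, so C = 2. Eliminate 2 elsewhere: E, H.
That leaves H = 7. So E can't be 7.
E has just one choice, so E = 3. Strike 3 from D.
That leaves D = 1. Remove 1 from B.
B has just one choice, so B = 4.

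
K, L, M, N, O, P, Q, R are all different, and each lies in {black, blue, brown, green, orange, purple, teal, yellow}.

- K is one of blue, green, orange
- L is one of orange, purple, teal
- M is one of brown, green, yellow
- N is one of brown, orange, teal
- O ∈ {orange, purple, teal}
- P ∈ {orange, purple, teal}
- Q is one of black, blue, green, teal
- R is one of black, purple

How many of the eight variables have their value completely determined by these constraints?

3

The 8 variables together cover exactly {black, blue, brown, green, orange, purple, teal, yellow} — 8 values for 8 variables — and yellow appears only in M's list, so M = yellow.
The 7 still-open variables draw from only 7 values {black, blue, brown, green, orange, purple, teal}, so each is used; only N can be brown, hence N = brown.
L, O, P between them cover only {orange, purple, teal} — a naked triple. Remove those values from K, Q, R.
R has just one choice, so R = black. Remove black from Q.
Determined: M=yellow, N=brown, R=black. The other variables each still have more than one consistent value. That makes 3.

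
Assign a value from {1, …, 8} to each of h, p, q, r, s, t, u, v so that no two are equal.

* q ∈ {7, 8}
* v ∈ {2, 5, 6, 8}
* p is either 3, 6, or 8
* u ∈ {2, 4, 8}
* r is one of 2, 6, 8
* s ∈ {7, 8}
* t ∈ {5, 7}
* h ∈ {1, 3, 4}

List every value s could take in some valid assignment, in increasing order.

7, 8

Among the 8 variables, 1 fits only h (and all 8 values in {1, 2, 3, 4, 5, 6, 7, 8} must be used), so h = 1.
Among the 7 still-open variables, 3 fits only p (and all 7 values in {2, 3, 4, 5, 6, 7, 8} must be used), so p = 3.
The 6 still-open variables together cover exactly {2, 4, 5, 6, 7, 8} — 6 values for 6 variables — and 4 appears only in u's list, so u = 4.
The 2 variables q and s are confined to {7, 8}, which locks those values in; drop them from r, t, v.
t must be 5 (only option left). Eliminate 5 elsewhere: v.
No further eliminations apply; s can still be any of 7, 8.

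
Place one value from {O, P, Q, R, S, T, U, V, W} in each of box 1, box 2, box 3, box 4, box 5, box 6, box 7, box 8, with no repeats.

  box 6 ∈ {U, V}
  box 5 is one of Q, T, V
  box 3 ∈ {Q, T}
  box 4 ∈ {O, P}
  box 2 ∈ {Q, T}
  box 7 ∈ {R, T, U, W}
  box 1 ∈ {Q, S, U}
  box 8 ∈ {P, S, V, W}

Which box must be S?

The 2 variables box 2 and box 3 are confined to {Q, T}, which locks those values in; drop them from box 1, box 5, box 7.
That leaves box 5 = V. Strike V from box 6, box 8.
box 6 must be U (only option left). So box 1, box 7 can't be U.

box 1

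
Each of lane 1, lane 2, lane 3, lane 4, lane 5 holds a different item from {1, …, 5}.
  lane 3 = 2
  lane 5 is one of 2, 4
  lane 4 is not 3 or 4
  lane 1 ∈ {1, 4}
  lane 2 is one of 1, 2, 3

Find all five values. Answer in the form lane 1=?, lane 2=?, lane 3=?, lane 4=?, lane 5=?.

lane 3 must be 2 (only option left). Eliminate 2 elsewhere: lane 2, lane 4, lane 5.
That leaves lane 5 = 4. Eliminate 4 elsewhere: lane 1.
That leaves lane 1 = 1. Strike 1 from lane 2, lane 4.
lane 2 must be 3 (only option left).
That leaves lane 4 = 5.

lane 1=1, lane 2=3, lane 3=2, lane 4=5, lane 5=4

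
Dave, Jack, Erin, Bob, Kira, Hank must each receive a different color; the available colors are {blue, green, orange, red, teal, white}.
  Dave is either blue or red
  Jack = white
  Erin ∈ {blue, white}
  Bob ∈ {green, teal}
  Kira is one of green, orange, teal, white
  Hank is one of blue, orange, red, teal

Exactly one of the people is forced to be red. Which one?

Jack has just one choice, so Jack = white. Eliminate white elsewhere: Erin, Kira.
Erin has just one choice, so Erin = blue. Strike blue from Dave, Hank.
So red goes to Dave.

Dave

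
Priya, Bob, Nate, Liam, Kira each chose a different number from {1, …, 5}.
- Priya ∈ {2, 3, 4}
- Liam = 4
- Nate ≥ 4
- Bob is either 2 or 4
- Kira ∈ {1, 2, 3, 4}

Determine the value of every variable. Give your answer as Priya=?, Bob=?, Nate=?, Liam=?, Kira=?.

Liam has just one choice, so Liam = 4. So Priya, Bob, Nate, Kira can't be 4.
Bob's domain is down to {2}, so Bob = 2. So Priya, Kira can't be 2.
Nate must be 5 (only option left).
That leaves Priya = 3. Strike 3 from Kira.
That leaves Kira = 1.

Priya=3, Bob=2, Nate=5, Liam=4, Kira=1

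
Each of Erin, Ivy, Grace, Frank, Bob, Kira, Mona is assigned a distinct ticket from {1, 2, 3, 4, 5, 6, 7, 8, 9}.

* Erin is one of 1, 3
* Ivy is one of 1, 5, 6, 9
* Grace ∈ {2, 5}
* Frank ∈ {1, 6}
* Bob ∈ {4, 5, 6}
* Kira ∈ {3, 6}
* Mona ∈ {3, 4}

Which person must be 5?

Bob

The 7 variables together cover exactly {1, 2, 3, 4, 5, 6, 9} — 7 values for 7 variables — and 2 appears only in Grace's list, so Grace = 2.
The 6 still-open variables draw from only 6 values {1, 3, 4, 5, 6, 9}, so each is used; only Ivy can be 9, hence Ivy = 9.
The 5 still-open variables together cover exactly {1, 3, 4, 5, 6} — 5 values for 5 variables — and 5 appears only in Bob's list, so Bob = 5.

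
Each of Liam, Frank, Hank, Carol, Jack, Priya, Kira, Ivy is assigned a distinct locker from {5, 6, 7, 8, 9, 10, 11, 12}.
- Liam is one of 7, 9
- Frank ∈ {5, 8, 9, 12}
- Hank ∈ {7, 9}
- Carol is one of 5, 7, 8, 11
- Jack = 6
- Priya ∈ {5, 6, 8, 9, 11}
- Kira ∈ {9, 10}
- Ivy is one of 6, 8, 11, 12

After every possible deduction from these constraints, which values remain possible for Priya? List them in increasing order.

5, 8, 11

Jack has just one choice, so Jack = 6. Remove 6 from Priya, Ivy.
The 7 still-open variables together cover exactly {5, 7, 8, 9, 10, 11, 12} — 7 values for 7 variables — and 10 appears only in Kira's list, so Kira = 10.
The 2 variables Liam and Hank are confined to {7, 9}, which locks those values in; drop them from Frank, Carol, Priya.
No further eliminations apply; Priya can still be any of 5, 8, 11.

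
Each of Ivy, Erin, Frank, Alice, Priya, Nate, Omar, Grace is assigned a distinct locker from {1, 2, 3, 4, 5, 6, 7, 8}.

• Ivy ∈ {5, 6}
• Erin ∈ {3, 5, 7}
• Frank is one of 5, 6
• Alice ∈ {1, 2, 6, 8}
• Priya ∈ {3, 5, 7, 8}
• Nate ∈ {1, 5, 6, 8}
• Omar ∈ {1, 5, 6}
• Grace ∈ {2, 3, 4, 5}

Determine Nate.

8

The 8 variables draw from only 8 values {1, 2, 3, 4, 5, 6, 7, 8}, so each is used; only Grace can be 4, hence Grace = 4.
Among the 7 still-open variables, 2 fits only Alice (and all 7 values in {1, 2, 3, 5, 6, 7, 8} must be used), so Alice = 2.
Ivy and Frank between them cover only {5, 6} — a naked pair. Remove those values from Erin, Priya, Nate, Omar.
Omar has just one choice, so Omar = 1. Strike 1 from Nate.
So Nate = 8.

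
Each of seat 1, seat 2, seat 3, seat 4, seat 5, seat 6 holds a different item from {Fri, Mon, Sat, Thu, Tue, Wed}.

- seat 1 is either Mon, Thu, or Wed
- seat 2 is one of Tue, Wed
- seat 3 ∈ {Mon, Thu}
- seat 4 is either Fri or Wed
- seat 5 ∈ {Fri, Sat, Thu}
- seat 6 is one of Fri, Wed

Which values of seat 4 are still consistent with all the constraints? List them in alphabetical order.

Fri, Wed

The 6 variables together cover exactly {Fri, Mon, Sat, Thu, Tue, Wed} — 6 values for 6 variables — and Sat appears only in seat 5's list, so seat 5 = Sat.
Among the 5 still-open variables, Tue fits only seat 2 (and all 5 values in {Fri, Mon, Thu, Tue, Wed} must be used), so seat 2 = Tue.
seat 4 and seat 6 between them cover only {Fri, Wed} — a naked pair. Remove those values from seat 1.
No further eliminations apply; seat 4 can still be any of Fri, Wed.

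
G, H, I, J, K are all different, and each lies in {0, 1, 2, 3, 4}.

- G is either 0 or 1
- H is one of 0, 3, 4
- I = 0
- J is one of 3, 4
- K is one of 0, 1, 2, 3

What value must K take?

I has just one choice, so I = 0. Eliminate 0 elsewhere: G, H, K.
G must be 1 (only option left). Strike 1 from K.
The 3 still-open variables draw from only 3 values {2, 3, 4}, so each is used; only K can be 2, hence K = 2.

2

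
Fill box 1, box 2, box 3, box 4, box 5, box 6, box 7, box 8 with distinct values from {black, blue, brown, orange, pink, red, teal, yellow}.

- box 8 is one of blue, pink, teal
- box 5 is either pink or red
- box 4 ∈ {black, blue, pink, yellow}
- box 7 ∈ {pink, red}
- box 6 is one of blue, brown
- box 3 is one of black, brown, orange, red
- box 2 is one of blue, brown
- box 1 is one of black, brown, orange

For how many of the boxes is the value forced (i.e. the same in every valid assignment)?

The 8 variables draw from only 8 values {black, blue, brown, orange, pink, red, teal, yellow}, so each is used; only box 8 can be teal, hence box 8 = teal.
The 7 still-open variables draw from only 7 values {black, blue, brown, orange, pink, red, yellow}, so each is used; only box 4 can be yellow, hence box 4 = yellow.
box 2 and box 6 between them cover only {blue, brown} — a naked pair. Remove those values from box 1, box 3.
box 5 and box 7 between them cover only {pink, red} — a naked pair. Remove those values from box 3.
Determined: box 4=yellow, box 8=teal. The other boxes each still have more than one consistent value. That makes 2.

2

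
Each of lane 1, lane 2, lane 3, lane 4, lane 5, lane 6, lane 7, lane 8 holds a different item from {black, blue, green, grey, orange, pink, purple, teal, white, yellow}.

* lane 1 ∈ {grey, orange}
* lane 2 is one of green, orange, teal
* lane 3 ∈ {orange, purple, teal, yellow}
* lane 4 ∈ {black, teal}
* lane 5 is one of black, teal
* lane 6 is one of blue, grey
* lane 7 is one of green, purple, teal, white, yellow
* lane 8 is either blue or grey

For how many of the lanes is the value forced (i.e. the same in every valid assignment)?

The 2 variables lane 4 and lane 5 are confined to {black, teal}, which locks those values in; drop them from lane 2, lane 3, lane 7.
lane 6 and lane 8 between them cover only {blue, grey} — a naked pair. Remove those values from lane 1.
lane 1's domain is down to {orange}, so lane 1 = orange. Remove orange from lane 2, lane 3.
lane 2 must be green (only option left). Strike green from lane 7.
Determined: lane 1=orange, lane 2=green. The other lanes each still have more than one consistent value. That makes 2.

2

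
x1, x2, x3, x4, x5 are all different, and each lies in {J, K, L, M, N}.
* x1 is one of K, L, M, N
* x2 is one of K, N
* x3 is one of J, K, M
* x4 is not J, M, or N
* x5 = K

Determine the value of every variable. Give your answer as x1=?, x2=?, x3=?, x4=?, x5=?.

x5 has just one choice, so x5 = K. Strike K from x1, x2, x3, x4.
x2 must be N (only option left). Strike N from x1.
x4's domain is down to {L}, so x4 = L. So x1 can't be L.
x1 has just one choice, so x1 = M. Eliminate M elsewhere: x3.
x3 has just one choice, so x3 = J.

x1=M, x2=N, x3=J, x4=L, x5=K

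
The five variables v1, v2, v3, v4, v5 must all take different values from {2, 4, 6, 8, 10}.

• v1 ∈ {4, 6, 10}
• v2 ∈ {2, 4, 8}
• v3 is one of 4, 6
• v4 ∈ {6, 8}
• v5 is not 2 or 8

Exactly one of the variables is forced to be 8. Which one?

The 5 variables together cover exactly {2, 4, 6, 8, 10} — 5 values for 5 variables — and 2 appears only in v2's list, so v2 = 2.
The 4 still-open variables together cover exactly {4, 6, 8, 10} — 4 values for 4 variables — and 8 appears only in v4's list, so v4 = 8.

v4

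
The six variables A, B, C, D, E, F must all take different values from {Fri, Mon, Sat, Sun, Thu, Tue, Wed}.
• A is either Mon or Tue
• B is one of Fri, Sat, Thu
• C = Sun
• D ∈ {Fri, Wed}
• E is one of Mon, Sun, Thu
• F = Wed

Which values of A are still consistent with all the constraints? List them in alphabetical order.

Mon, Tue

C's domain is down to {Sun}, so C = Sun. Remove Sun from E.
F's domain is down to {Wed}, so F = Wed. So D can't be Wed.
D's domain is down to {Fri}, so D = Fri. Eliminate Fri elsewhere: B.
No further eliminations apply; A can still be any of Mon, Tue.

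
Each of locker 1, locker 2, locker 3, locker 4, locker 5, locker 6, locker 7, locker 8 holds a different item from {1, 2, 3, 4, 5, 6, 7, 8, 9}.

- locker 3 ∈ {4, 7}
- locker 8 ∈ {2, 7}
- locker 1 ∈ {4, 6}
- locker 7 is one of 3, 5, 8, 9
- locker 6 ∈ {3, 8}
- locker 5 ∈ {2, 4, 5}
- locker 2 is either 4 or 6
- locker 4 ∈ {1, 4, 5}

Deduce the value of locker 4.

1

The 2 variables locker 1 and locker 2 are confined to {4, 6}, which locks those values in; drop them from locker 3, locker 4, locker 5.
locker 3 must be 7 (only option left). Remove 7 from locker 8.
locker 8 has just one choice, so locker 8 = 2. Eliminate 2 elsewhere: locker 5.
locker 5 must be 5 (only option left). Eliminate 5 elsewhere: locker 4, locker 7.
So locker 4 = 1.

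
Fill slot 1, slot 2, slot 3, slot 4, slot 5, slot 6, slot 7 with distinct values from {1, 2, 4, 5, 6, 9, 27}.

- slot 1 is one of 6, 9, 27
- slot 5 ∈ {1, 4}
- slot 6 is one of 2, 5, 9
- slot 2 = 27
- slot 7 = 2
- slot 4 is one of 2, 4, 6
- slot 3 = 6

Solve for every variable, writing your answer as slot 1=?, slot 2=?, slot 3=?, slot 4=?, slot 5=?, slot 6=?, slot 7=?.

slot 1=9, slot 2=27, slot 3=6, slot 4=4, slot 5=1, slot 6=5, slot 7=2

slot 2 must be 27 (only option left). Strike 27 from slot 1.
That leaves slot 3 = 6. Strike 6 from slot 1, slot 4.
slot 7 has just one choice, so slot 7 = 2. Eliminate 2 elsewhere: slot 4, slot 6.
slot 1 has just one choice, so slot 1 = 9. Strike 9 from slot 6.
slot 4 has just one choice, so slot 4 = 4. Remove 4 from slot 5.
slot 5 has just one choice, so slot 5 = 1.
slot 6's domain is down to {5}, so slot 6 = 5.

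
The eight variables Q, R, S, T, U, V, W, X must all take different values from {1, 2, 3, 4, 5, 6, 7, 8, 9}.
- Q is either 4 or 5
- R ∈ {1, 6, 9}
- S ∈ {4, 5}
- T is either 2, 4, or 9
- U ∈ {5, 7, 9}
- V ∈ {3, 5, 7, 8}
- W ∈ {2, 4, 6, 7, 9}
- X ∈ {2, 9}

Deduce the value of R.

Q and S between them cover only {4, 5} — a naked pair. Remove those values from T, U, V, W.
T and X between them cover only {2, 9} — a naked pair. Remove those values from R, U, W.
U must be 7 (only option left). Eliminate 7 elsewhere: V, W.
W has just one choice, so W = 6. Strike 6 from R.
So R = 1.

1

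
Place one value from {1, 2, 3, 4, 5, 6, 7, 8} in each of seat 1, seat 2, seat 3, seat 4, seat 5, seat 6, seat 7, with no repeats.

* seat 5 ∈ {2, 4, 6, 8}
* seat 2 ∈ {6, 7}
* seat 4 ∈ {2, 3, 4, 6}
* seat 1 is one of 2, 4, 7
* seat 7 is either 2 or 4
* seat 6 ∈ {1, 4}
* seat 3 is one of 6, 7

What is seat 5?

8

The 7 variables draw from only 7 values {1, 2, 3, 4, 6, 7, 8}, so each is used; only seat 6 can be 1, hence seat 6 = 1.
The 6 still-open variables together cover exactly {2, 3, 4, 6, 7, 8} — 6 values for 6 variables — and 3 appears only in seat 4's list, so seat 4 = 3.
The 5 still-open variables draw from only 5 values {2, 4, 6, 7, 8}, so each is used; only seat 5 can be 8, hence seat 5 = 8.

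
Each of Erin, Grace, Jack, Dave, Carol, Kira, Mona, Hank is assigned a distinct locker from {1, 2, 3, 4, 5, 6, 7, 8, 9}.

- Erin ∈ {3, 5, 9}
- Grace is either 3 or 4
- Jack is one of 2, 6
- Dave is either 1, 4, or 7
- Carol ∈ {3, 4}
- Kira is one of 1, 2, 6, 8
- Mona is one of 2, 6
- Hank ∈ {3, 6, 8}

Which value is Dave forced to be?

7

Grace and Carol share exactly the 2 values {3, 4}; by pigeonhole those values go to them, so strike 3, 4 from Erin, Dave, Hank.
The 2 variables Jack and Mona are confined to {2, 6}, which locks those values in; drop them from Kira, Hank.
That leaves Hank = 8. Eliminate 8 elsewhere: Kira.
Kira's domain is down to {1}, so Kira = 1. Eliminate 1 elsewhere: Dave.
So Dave = 7.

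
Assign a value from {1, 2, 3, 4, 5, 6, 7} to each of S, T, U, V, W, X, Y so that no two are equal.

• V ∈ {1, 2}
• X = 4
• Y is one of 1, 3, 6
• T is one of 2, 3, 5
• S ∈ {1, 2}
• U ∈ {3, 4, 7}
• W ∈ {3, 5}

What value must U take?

7

X's domain is down to {4}, so X = 4. Remove 4 from U.
Among the 6 still-open variables, 6 fits only Y (and all 6 values in {1, 2, 3, 5, 6, 7} must be used), so Y = 6.
Among the 5 still-open variables, 7 fits only U (and all 5 values in {1, 2, 3, 5, 7} must be used), so U = 7.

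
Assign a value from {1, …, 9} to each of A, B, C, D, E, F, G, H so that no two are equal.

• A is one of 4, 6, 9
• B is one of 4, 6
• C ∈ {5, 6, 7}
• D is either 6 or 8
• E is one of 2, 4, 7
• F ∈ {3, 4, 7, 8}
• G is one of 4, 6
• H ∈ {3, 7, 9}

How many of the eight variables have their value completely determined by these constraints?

4

The 8 variables draw from only 8 values {2, 3, 4, 5, 6, 7, 8, 9}, so each is used; only E can be 2, hence E = 2.
Among the 7 still-open variables, 5 fits only C (and all 7 values in {3, 4, 5, 6, 7, 8, 9} must be used), so C = 5.
The 2 variables B and G are confined to {4, 6}, which locks those values in; drop them from A, D, F.
A's domain is down to {9}, so A = 9. Remove 9 from H.
D must be 8 (only option left). Remove 8 from F.
Determined: A=9, C=5, D=8, E=2. The other variables each still have more than one consistent value. That makes 4.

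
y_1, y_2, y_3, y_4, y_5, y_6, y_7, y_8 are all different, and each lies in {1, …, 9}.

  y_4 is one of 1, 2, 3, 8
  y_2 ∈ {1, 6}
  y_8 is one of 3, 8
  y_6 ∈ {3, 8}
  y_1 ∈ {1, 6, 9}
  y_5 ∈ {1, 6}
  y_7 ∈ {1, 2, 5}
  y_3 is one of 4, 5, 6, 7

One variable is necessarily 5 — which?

y_7

The 2 variables y_2 and y_5 are confined to {1, 6}, which locks those values in; drop them from y_1, y_3, y_4, y_7.
y_1 has just one choice, so y_1 = 9.
y_6 and y_8 share exactly the 2 values {3, 8}; by pigeonhole those values go to them, so strike 3, 8 from y_4.
y_4's domain is down to {2}, so y_4 = 2. Remove 2 from y_7.
So 5 goes to y_7.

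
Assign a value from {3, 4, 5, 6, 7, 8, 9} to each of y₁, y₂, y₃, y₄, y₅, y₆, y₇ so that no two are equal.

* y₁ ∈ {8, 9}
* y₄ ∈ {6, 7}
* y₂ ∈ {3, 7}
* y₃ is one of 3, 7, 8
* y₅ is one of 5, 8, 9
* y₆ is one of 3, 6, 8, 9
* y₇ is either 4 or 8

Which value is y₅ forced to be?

5

The 7 variables draw from only 7 values {3, 4, 5, 6, 7, 8, 9}, so each is used; only y₇ can be 4, hence y₇ = 4.
The 6 still-open variables together cover exactly {3, 5, 6, 7, 8, 9} — 6 values for 6 variables — and 5 appears only in y₅'s list, so y₅ = 5.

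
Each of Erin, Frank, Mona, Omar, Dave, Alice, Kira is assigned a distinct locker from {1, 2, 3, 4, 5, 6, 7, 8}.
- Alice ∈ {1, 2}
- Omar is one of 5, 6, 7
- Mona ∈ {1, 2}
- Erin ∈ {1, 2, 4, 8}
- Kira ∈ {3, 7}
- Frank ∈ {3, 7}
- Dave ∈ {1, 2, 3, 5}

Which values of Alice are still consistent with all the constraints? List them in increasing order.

The 2 variables Frank and Kira are confined to {3, 7}, which locks those values in; drop them from Omar, Dave.
The 2 variables Mona and Alice are confined to {1, 2}, which locks those values in; drop them from Erin, Dave.
That leaves Dave = 5. So Omar can't be 5.
Omar must be 6 (only option left).
No further eliminations apply; Alice can still be any of 1, 2.

1, 2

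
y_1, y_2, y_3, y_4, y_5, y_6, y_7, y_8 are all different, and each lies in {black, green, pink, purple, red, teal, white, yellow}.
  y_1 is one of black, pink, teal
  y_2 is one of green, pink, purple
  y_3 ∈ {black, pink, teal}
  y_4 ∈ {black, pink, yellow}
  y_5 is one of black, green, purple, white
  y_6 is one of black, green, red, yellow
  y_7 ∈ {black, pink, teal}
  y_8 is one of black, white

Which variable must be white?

y_8

Among the 8 variables, red fits only y_6 (and all 8 values in {black, green, pink, purple, red, teal, white, yellow} must be used), so y_6 = red.
The 7 still-open variables together cover exactly {black, green, pink, purple, teal, white, yellow} — 7 values for 7 variables — and yellow appears only in y_4's list, so y_4 = yellow.
y_1, y_3, y_7 share exactly the 3 values {black, pink, teal}; by pigeonhole those values go to them, so strike black, pink, teal from y_2, y_5, y_8.
So white goes to y_8.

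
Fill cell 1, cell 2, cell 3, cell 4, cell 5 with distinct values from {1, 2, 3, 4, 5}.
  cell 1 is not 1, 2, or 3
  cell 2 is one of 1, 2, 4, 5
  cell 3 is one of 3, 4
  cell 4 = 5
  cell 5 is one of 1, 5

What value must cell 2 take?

cell 4's domain is down to {5}, so cell 4 = 5. Strike 5 from cell 1, cell 2, cell 5.
That leaves cell 5 = 1. So cell 2 can't be 1.
That leaves cell 1 = 4. Remove 4 from cell 2, cell 3.
So cell 2 = 2.

2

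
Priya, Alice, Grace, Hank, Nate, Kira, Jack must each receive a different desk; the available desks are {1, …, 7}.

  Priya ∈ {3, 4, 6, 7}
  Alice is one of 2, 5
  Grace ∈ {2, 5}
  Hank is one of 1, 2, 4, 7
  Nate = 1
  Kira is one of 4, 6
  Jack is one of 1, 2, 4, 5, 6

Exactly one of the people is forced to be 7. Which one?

Nate's domain is down to {1}, so Nate = 1. Strike 1 from Hank, Jack.
The 6 still-open variables draw from only 6 values {2, 3, 4, 5, 6, 7}, so each is used; only Priya can be 3, hence Priya = 3.
The 5 still-open variables together cover exactly {2, 4, 5, 6, 7} — 5 values for 5 variables — and 7 appears only in Hank's list, so Hank = 7.

Hank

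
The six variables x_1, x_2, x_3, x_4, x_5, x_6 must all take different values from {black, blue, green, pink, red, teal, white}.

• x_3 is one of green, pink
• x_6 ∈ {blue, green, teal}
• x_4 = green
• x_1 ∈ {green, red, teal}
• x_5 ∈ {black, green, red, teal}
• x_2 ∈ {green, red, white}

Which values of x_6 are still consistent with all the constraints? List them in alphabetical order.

x_4 has just one choice, so x_4 = green. So x_1, x_2, x_3, x_5, x_6 can't be green.
That leaves x_3 = pink.
No further eliminations apply; x_6 can still be any of blue, teal.

blue, teal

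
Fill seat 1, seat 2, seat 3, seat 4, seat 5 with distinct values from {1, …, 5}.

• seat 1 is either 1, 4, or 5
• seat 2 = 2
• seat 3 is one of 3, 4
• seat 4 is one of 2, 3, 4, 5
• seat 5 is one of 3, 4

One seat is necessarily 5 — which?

seat 4

seat 2 has just one choice, so seat 2 = 2. Remove 2 from seat 4.
The 4 still-open variables draw from only 4 values {1, 3, 4, 5}, so each is used; only seat 1 can be 1, hence seat 1 = 1.
Among the 3 still-open variables, 5 fits only seat 4 (and all 3 values in {3, 4, 5} must be used), so seat 4 = 5.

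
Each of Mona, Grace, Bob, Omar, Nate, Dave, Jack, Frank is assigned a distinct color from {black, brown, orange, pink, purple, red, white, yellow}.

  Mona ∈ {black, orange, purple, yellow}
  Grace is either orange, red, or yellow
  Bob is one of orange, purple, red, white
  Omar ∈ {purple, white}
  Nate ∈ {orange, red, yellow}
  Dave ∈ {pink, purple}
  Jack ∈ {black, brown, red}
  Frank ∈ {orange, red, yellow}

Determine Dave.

The 8 variables draw from only 8 values {black, brown, orange, pink, purple, red, white, yellow}, so each is used; only Jack can be brown, hence Jack = brown.
The 7 still-open variables draw from only 7 values {black, orange, pink, purple, red, white, yellow}, so each is used; only Mona can be black, hence Mona = black.
Among the 6 still-open variables, pink fits only Dave (and all 6 values in {orange, pink, purple, red, white, yellow} must be used), so Dave = pink.

pink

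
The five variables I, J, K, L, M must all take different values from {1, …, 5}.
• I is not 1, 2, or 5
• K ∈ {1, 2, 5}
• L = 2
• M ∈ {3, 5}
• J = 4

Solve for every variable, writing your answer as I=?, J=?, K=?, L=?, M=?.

J's domain is down to {4}, so J = 4. Remove 4 from I.
L must be 2 (only option left). Eliminate 2 elsewhere: K.
I has just one choice, so I = 3. Eliminate 3 elsewhere: M.
M has just one choice, so M = 5. So K can't be 5.
K has just one choice, so K = 1.

I=3, J=4, K=1, L=2, M=5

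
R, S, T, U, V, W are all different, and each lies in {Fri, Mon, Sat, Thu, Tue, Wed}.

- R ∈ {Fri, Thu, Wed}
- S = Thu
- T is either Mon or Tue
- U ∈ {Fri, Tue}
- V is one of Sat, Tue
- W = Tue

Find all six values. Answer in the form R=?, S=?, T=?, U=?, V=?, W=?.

S has just one choice, so S = Thu. Remove Thu from R.
W must be Tue (only option left). So T, U, V can't be Tue.
T's domain is down to {Mon}, so T = Mon.
U has just one choice, so U = Fri. Strike Fri from R.
V has just one choice, so V = Sat.
R must be Wed (only option left).

R=Wed, S=Thu, T=Mon, U=Fri, V=Sat, W=Tue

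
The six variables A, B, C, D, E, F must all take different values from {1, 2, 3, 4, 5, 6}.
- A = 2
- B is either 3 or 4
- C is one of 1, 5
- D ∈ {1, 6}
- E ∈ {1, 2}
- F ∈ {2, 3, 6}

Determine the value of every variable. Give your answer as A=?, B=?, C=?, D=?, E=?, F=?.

A=2, B=4, C=5, D=6, E=1, F=3

A must be 2 (only option left). Strike 2 from E, F.
E's domain is down to {1}, so E = 1. Strike 1 from C, D.
C has just one choice, so C = 5.
D has just one choice, so D = 6. Eliminate 6 elsewhere: F.
F has just one choice, so F = 3. Remove 3 from B.
B must be 4 (only option left).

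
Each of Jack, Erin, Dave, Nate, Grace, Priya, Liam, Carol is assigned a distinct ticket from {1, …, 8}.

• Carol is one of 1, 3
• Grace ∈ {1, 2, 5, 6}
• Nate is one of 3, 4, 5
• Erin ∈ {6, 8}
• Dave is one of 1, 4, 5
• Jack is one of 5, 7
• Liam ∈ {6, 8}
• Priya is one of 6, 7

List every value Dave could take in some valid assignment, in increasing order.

The 8 variables together cover exactly {1, 2, 3, 4, 5, 6, 7, 8} — 8 values for 8 variables — and 2 appears only in Grace's list, so Grace = 2.
The 2 variables Erin and Liam are confined to {6, 8}, which locks those values in; drop them from Priya.
Priya has just one choice, so Priya = 7. Remove 7 from Jack.
Jack's domain is down to {5}, so Jack = 5. Eliminate 5 elsewhere: Dave, Nate.
No further eliminations apply; Dave can still be any of 1, 4.

1, 4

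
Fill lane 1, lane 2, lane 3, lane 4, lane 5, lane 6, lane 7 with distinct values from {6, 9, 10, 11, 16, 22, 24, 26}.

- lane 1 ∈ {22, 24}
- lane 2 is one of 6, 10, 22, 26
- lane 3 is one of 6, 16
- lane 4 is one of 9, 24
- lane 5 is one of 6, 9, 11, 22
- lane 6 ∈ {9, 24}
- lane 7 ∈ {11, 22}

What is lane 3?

The 2 variables lane 4 and lane 6 are confined to {9, 24}, which locks those values in; drop them from lane 1, lane 5.
That leaves lane 1 = 22. So lane 2, lane 5, lane 7 can't be 22.
lane 7 must be 11 (only option left). So lane 5 can't be 11.
lane 5's domain is down to {6}, so lane 5 = 6. So lane 2, lane 3 can't be 6.
So lane 3 = 16.

16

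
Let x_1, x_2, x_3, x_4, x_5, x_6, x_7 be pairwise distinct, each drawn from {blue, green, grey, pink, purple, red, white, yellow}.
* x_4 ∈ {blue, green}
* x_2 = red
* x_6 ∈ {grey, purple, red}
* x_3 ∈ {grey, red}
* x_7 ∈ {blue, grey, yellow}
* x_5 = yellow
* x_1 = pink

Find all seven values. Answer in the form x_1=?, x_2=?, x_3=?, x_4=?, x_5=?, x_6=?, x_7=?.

x_1 must be pink (only option left).
x_2's domain is down to {red}, so x_2 = red. Strike red from x_3, x_6.
That leaves x_3 = grey. Remove grey from x_6, x_7.
That leaves x_5 = yellow. Eliminate yellow elsewhere: x_7.
x_6 must be purple (only option left).
x_7 must be blue (only option left). Strike blue from x_4.
x_4's domain is down to {green}, so x_4 = green.

x_1=pink, x_2=red, x_3=grey, x_4=green, x_5=yellow, x_6=purple, x_7=blue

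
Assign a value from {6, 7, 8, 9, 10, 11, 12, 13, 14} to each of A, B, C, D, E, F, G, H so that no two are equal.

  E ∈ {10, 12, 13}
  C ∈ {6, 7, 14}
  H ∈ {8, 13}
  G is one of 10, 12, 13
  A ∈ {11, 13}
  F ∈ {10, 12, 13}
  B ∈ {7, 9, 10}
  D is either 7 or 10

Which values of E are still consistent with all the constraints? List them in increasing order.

10, 12, 13

E, F, G between them cover only {10, 12, 13} — a naked triple. Remove those values from A, B, D, H.
That leaves A = 11.
That leaves D = 7. So B, C can't be 7.
That leaves H = 8.
B must be 9 (only option left).
No further eliminations apply; E can still be any of 10, 12, 13.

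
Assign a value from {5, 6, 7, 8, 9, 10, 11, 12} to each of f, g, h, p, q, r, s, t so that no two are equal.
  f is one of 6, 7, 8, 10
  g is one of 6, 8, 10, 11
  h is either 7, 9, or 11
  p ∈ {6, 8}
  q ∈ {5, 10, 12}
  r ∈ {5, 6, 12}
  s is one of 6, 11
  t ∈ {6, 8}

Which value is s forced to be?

11

The 8 variables draw from only 8 values {5, 6, 7, 8, 9, 10, 11, 12}, so each is used; only h can be 9, hence h = 9.
The 7 still-open variables together cover exactly {5, 6, 7, 8, 10, 11, 12} — 7 values for 7 variables — and 7 appears only in f's list, so f = 7.
p and t between them cover only {6, 8} — a naked pair. Remove those values from g, r, s.
So s = 11.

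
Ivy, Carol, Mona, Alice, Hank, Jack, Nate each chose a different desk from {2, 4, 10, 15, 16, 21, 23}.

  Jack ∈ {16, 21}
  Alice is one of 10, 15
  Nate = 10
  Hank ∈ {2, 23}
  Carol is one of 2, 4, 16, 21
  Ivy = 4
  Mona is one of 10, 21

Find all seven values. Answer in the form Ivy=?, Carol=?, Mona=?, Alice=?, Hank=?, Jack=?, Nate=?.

Ivy's domain is down to {4}, so Ivy = 4. Strike 4 from Carol.
Nate has just one choice, so Nate = 10. Eliminate 10 elsewhere: Mona, Alice.
Mona must be 21 (only option left). So Carol, Jack can't be 21.
That leaves Alice = 15.
Jack's domain is down to {16}, so Jack = 16. Strike 16 from Carol.
Carol's domain is down to {2}, so Carol = 2. Strike 2 from Hank.
Hank's domain is down to {23}, so Hank = 23.

Ivy=4, Carol=2, Mona=21, Alice=15, Hank=23, Jack=16, Nate=10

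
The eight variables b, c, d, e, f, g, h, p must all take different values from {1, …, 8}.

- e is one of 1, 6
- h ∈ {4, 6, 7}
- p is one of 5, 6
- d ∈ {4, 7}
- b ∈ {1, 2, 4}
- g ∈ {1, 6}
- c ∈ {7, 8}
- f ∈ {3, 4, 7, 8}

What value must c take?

Among the 8 variables, 2 fits only b (and all 8 values in {1, 2, 3, 4, 5, 6, 7, 8} must be used), so b = 2.
The 7 still-open variables draw from only 7 values {1, 3, 4, 5, 6, 7, 8}, so each is used; only f can be 3, hence f = 3.
Among the 6 still-open variables, 5 fits only p (and all 6 values in {1, 4, 5, 6, 7, 8} must be used), so p = 5.
Among the 5 still-open variables, 8 fits only c (and all 5 values in {1, 4, 6, 7, 8} must be used), so c = 8.

8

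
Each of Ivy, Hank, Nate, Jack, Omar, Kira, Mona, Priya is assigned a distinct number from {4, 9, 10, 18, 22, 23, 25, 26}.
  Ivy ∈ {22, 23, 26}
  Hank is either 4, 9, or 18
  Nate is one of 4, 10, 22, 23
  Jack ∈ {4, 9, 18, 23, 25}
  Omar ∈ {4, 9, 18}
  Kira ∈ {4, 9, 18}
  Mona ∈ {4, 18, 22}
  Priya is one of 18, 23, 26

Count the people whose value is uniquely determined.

3

Among the 8 variables, 10 fits only Nate (and all 8 values in {4, 9, 10, 18, 22, 23, 25, 26} must be used), so Nate = 10.
The 7 still-open variables draw from only 7 values {4, 9, 18, 22, 23, 25, 26}, so each is used; only Jack can be 25, hence Jack = 25.
Hank, Omar, Kira between them cover only {4, 9, 18} — a naked triple. Remove those values from Mona, Priya.
Mona has just one choice, so Mona = 22. Eliminate 22 elsewhere: Ivy.
Determined: Nate=10, Jack=25, Mona=22. The other people each still have more than one consistent value. That makes 3.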